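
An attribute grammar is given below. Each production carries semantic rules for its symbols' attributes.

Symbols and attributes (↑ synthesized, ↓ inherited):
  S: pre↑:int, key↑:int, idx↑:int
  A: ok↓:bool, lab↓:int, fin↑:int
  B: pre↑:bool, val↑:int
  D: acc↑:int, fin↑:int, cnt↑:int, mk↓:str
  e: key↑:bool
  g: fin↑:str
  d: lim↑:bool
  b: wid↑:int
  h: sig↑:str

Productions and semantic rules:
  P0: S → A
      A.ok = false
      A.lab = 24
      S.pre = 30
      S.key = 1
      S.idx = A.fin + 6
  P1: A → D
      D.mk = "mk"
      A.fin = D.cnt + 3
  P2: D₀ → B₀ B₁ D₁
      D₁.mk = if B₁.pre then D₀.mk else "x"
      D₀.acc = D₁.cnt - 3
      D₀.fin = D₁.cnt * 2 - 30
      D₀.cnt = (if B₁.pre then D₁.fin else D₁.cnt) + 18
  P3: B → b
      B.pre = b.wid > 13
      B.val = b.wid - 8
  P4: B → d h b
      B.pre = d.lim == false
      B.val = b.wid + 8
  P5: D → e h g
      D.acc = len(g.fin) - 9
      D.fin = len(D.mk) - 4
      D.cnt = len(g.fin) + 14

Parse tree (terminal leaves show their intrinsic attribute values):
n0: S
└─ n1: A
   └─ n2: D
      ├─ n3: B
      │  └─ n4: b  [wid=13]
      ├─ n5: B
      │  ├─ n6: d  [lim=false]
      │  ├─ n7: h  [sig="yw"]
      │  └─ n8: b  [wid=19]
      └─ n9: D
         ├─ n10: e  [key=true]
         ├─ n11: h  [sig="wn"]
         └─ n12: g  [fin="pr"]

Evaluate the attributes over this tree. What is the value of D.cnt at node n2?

1. n1.ok = false  [false]
2. n1.lab = 24  [24]
3. n2.mk = "mk"  ["mk"]
4. n4.wid = 13  [terminal]
5. n3.pre = false  [b.wid > 13]
6. n3.val = 5  [b.wid - 8]
7. n6.lim = false  [terminal]
8. n7.sig = "yw"  [terminal]
9. n8.wid = 19  [terminal]
10. n5.pre = true  [d.lim == false]
11. n5.val = 27  [b.wid + 8]
12. n9.mk = "mk"  [if B₁.pre then D₀.mk else "x"]
13. n10.key = true  [terminal]
14. n11.sig = "wn"  [terminal]
15. n12.fin = "pr"  [terminal]
16. n9.acc = -7  [len(g.fin) - 9]
17. n9.fin = -2  [len(D.mk) - 4]
18. n9.cnt = 16  [len(g.fin) + 14]
19. n2.acc = 13  [D₁.cnt - 3]
20. n2.fin = 2  [D₁.cnt * 2 - 30]
21. n2.cnt = 16  [(if B₁.pre then D₁.fin else D₁.cnt) + 18]
22. n1.fin = 19  [D.cnt + 3]
23. n0.pre = 30  [30]
24. n0.key = 1  [1]
25. n0.idx = 25  [A.fin + 6]

16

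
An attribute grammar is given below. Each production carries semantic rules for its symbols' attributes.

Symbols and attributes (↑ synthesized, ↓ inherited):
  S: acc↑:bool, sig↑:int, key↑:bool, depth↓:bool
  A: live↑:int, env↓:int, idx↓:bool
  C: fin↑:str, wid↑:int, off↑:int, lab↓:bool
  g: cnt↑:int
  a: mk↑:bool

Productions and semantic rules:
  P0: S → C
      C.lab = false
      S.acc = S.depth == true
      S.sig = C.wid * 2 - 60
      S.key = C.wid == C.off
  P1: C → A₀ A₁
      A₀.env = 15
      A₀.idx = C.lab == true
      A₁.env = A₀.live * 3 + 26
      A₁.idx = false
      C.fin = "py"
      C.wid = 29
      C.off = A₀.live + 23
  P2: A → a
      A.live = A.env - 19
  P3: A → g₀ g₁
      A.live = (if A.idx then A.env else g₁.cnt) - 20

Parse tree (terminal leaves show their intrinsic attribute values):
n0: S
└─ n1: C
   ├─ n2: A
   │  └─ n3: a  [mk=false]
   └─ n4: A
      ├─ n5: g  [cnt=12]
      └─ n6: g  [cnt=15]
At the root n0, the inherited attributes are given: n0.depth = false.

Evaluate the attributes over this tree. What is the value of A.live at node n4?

-5

1. n0.depth = false  [given at root]
2. n1.lab = false  [false]
3. n2.env = 15  [15]
4. n2.idx = false  [C.lab == true]
5. n3.mk = false  [terminal]
6. n2.live = -4  [A.env - 19]
7. n4.env = 14  [A₀.live * 3 + 26]
8. n4.idx = false  [false]
9. n5.cnt = 12  [terminal]
10. n6.cnt = 15  [terminal]
11. n4.live = -5  [(if A.idx then A.env else g₁.cnt) - 20]
12. n1.fin = "py"  ["py"]
13. n1.wid = 29  [29]
14. n1.off = 19  [A₀.live + 23]
15. n0.acc = false  [S.depth == true]
16. n0.sig = -2  [C.wid * 2 - 60]
17. n0.key = false  [C.wid == C.off]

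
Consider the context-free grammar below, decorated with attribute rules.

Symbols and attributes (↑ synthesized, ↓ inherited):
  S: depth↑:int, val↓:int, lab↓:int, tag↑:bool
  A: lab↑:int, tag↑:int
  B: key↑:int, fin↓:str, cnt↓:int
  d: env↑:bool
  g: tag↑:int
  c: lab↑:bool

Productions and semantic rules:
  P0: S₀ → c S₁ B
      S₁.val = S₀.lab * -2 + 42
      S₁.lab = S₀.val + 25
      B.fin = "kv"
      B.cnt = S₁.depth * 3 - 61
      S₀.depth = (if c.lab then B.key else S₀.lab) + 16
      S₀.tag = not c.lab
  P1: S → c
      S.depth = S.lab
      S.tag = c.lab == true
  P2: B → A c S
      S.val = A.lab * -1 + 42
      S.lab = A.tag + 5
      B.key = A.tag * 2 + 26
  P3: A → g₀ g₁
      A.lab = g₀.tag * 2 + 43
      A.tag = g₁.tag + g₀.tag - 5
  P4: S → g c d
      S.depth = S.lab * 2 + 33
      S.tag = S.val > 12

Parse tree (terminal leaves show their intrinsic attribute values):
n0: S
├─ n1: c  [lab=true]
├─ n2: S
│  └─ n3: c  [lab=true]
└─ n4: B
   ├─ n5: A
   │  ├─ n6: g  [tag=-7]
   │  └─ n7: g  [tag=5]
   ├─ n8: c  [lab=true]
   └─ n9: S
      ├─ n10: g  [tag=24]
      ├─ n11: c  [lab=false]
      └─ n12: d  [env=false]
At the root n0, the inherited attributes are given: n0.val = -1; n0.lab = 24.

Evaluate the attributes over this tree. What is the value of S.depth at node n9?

1. n0.val = -1  [given at root]
2. n0.lab = 24  [given at root]
3. n1.lab = true  [terminal]
4. n2.val = -6  [S₀.lab * -2 + 42]
5. n2.lab = 24  [S₀.val + 25]
6. n3.lab = true  [terminal]
7. n2.depth = 24  [S.lab]
8. n2.tag = true  [c.lab == true]
9. n4.fin = "kv"  ["kv"]
10. n4.cnt = 11  [S₁.depth * 3 - 61]
11. n6.tag = -7  [terminal]
12. n7.tag = 5  [terminal]
13. n5.lab = 29  [g₀.tag * 2 + 43]
14. n5.tag = -7  [g₁.tag + g₀.tag - 5]
15. n8.lab = true  [terminal]
16. n9.val = 13  [A.lab * -1 + 42]
17. n9.lab = -2  [A.tag + 5]
18. n10.tag = 24  [terminal]
19. n11.lab = false  [terminal]
20. n12.env = false  [terminal]
21. n9.depth = 29  [S.lab * 2 + 33]
22. n9.tag = true  [S.val > 12]
23. n4.key = 12  [A.tag * 2 + 26]
24. n0.depth = 28  [(if c.lab then B.key else S₀.lab) + 16]
25. n0.tag = false  [not c.lab]

29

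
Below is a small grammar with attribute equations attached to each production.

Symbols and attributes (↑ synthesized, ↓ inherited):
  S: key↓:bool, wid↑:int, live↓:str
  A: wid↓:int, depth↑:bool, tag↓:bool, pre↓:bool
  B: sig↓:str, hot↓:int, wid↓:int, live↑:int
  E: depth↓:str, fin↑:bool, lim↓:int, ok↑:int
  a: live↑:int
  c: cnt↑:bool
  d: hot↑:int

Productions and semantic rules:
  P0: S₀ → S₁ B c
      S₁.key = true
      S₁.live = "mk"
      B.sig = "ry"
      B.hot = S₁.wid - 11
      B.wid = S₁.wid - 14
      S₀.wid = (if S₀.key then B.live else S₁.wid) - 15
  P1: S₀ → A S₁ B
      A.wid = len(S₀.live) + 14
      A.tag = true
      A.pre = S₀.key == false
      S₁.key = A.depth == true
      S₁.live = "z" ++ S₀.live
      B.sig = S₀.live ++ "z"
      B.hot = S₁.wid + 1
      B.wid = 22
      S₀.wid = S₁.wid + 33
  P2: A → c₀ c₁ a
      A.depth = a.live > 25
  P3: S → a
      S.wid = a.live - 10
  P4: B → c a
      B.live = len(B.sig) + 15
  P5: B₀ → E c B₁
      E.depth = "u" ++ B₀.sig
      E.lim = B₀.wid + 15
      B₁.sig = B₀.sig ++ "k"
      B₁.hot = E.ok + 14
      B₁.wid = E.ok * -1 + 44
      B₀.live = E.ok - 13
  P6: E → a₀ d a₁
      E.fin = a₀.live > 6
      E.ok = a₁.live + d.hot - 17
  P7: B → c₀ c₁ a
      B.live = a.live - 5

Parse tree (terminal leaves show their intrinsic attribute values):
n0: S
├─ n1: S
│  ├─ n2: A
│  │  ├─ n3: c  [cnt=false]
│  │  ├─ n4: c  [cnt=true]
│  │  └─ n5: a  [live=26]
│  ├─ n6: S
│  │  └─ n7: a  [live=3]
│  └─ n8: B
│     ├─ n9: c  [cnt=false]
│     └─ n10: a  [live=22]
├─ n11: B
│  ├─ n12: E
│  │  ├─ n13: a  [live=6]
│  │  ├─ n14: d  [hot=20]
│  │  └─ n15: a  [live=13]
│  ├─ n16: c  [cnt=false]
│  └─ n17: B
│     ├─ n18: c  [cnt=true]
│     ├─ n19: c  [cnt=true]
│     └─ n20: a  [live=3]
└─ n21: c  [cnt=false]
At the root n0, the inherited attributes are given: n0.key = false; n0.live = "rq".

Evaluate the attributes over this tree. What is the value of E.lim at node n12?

1. n0.key = false  [given at root]
2. n0.live = "rq"  [given at root]
3. n1.key = true  [true]
4. n1.live = "mk"  ["mk"]
5. n2.wid = 16  [len(S₀.live) + 14]
6. n2.tag = true  [true]
7. n2.pre = false  [S₀.key == false]
8. n3.cnt = false  [terminal]
9. n4.cnt = true  [terminal]
10. n5.live = 26  [terminal]
11. n2.depth = true  [a.live > 25]
12. n6.key = true  [A.depth == true]
13. n6.live = "zmk"  ["z" ++ S₀.live]
14. n7.live = 3  [terminal]
15. n6.wid = -7  [a.live - 10]
16. n8.sig = "mkz"  [S₀.live ++ "z"]
17. n8.hot = -6  [S₁.wid + 1]
18. n8.wid = 22  [22]
19. n9.cnt = false  [terminal]
20. n10.live = 22  [terminal]
21. n8.live = 18  [len(B.sig) + 15]
22. n1.wid = 26  [S₁.wid + 33]
23. n11.sig = "ry"  ["ry"]
24. n11.hot = 15  [S₁.wid - 11]
25. n11.wid = 12  [S₁.wid - 14]
26. n12.depth = "ury"  ["u" ++ B₀.sig]
27. n12.lim = 27  [B₀.wid + 15]
28. n13.live = 6  [terminal]
29. n14.hot = 20  [terminal]
30. n15.live = 13  [terminal]
31. n12.fin = false  [a₀.live > 6]
32. n12.ok = 16  [a₁.live + d.hot - 17]
33. n16.cnt = false  [terminal]
34. n17.sig = "ryk"  [B₀.sig ++ "k"]
35. n17.hot = 30  [E.ok + 14]
36. n17.wid = 28  [E.ok * -1 + 44]
37. n18.cnt = true  [terminal]
38. n19.cnt = true  [terminal]
39. n20.live = 3  [terminal]
40. n17.live = -2  [a.live - 5]
41. n11.live = 3  [E.ok - 13]
42. n21.cnt = false  [terminal]
43. n0.wid = 11  [(if S₀.key then B.live else S₁.wid) - 15]

27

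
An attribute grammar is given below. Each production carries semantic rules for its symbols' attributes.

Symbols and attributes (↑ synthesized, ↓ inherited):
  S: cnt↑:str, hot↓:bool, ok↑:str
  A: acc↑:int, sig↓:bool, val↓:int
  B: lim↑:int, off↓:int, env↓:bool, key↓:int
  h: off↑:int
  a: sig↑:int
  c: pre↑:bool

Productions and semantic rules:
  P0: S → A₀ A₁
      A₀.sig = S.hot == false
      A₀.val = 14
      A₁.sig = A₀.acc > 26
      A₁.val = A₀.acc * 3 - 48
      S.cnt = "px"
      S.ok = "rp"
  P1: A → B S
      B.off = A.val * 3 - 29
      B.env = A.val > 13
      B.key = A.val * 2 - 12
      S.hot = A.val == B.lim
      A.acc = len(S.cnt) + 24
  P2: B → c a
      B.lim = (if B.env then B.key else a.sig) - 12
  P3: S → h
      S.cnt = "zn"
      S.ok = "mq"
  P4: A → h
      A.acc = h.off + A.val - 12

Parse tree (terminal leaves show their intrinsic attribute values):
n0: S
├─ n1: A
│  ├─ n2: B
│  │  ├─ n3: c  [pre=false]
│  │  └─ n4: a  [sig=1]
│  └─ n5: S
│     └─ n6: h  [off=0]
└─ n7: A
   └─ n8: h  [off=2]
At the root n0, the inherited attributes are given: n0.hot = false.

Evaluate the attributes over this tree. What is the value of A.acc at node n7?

1. n0.hot = false  [given at root]
2. n1.sig = true  [S.hot == false]
3. n1.val = 14  [14]
4. n2.off = 13  [A.val * 3 - 29]
5. n2.env = true  [A.val > 13]
6. n2.key = 16  [A.val * 2 - 12]
7. n3.pre = false  [terminal]
8. n4.sig = 1  [terminal]
9. n2.lim = 4  [(if B.env then B.key else a.sig) - 12]
10. n5.hot = false  [A.val == B.lim]
11. n6.off = 0  [terminal]
12. n5.cnt = "zn"  ["zn"]
13. n5.ok = "mq"  ["mq"]
14. n1.acc = 26  [len(S.cnt) + 24]
15. n7.sig = false  [A₀.acc > 26]
16. n7.val = 30  [A₀.acc * 3 - 48]
17. n8.off = 2  [terminal]
18. n7.acc = 20  [h.off + A.val - 12]
19. n0.cnt = "px"  ["px"]
20. n0.ok = "rp"  ["rp"]

20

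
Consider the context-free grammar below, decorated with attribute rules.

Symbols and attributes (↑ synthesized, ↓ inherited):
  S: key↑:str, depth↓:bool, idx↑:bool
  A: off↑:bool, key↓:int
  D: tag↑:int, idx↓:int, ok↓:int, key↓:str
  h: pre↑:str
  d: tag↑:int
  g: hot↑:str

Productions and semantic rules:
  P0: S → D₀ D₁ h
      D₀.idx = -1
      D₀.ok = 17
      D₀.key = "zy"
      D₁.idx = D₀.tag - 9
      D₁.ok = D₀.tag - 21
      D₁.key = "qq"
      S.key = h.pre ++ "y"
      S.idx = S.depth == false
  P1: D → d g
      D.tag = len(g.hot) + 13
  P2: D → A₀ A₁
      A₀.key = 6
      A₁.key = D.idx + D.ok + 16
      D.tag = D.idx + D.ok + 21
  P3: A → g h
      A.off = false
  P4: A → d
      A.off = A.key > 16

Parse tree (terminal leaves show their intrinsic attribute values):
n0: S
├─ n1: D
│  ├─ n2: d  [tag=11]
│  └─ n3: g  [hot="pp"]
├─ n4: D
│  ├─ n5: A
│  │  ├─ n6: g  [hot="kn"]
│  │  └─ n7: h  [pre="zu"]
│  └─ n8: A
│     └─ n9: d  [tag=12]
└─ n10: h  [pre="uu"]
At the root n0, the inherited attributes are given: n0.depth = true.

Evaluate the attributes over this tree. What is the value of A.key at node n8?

1. n0.depth = true  [given at root]
2. n1.idx = -1  [-1]
3. n1.ok = 17  [17]
4. n1.key = "zy"  ["zy"]
5. n2.tag = 11  [terminal]
6. n3.hot = "pp"  [terminal]
7. n1.tag = 15  [len(g.hot) + 13]
8. n4.idx = 6  [D₀.tag - 9]
9. n4.ok = -6  [D₀.tag - 21]
10. n4.key = "qq"  ["qq"]
11. n5.key = 6  [6]
12. n6.hot = "kn"  [terminal]
13. n7.pre = "zu"  [terminal]
14. n5.off = false  [false]
15. n8.key = 16  [D.idx + D.ok + 16]
16. n9.tag = 12  [terminal]
17. n8.off = false  [A.key > 16]
18. n4.tag = 21  [D.idx + D.ok + 21]
19. n10.pre = "uu"  [terminal]
20. n0.key = "uuy"  [h.pre ++ "y"]
21. n0.idx = false  [S.depth == false]

16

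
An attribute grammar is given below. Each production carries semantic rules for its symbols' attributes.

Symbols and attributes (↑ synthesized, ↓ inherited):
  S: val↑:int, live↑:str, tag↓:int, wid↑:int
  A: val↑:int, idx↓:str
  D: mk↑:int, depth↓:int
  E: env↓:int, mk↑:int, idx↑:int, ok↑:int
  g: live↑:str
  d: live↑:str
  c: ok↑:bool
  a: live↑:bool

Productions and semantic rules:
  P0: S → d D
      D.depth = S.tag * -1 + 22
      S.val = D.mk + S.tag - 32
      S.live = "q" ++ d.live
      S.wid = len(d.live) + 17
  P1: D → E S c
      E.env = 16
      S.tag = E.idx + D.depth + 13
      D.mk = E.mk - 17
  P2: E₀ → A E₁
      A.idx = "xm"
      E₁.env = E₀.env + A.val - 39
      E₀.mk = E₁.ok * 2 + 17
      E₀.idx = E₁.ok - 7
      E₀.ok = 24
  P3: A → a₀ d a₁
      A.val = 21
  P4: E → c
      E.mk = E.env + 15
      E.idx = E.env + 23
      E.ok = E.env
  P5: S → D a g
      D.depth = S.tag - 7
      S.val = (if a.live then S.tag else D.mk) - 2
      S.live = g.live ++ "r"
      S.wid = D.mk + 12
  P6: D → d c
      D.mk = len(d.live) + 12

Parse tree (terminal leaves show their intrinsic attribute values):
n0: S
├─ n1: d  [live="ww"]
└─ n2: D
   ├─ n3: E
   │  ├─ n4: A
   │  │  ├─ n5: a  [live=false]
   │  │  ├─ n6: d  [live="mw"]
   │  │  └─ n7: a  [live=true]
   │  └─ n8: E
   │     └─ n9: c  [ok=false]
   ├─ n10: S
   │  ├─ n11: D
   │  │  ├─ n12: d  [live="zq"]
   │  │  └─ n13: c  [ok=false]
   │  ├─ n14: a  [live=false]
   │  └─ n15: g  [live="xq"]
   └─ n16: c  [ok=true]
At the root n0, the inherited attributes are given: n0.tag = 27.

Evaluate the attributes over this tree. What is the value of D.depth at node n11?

-8

1. n0.tag = 27  [given at root]
2. n1.live = "ww"  [terminal]
3. n2.depth = -5  [S.tag * -1 + 22]
4. n3.env = 16  [16]
5. n4.idx = "xm"  ["xm"]
6. n5.live = false  [terminal]
7. n6.live = "mw"  [terminal]
8. n7.live = true  [terminal]
9. n4.val = 21  [21]
10. n8.env = -2  [E₀.env + A.val - 39]
11. n9.ok = false  [terminal]
12. n8.mk = 13  [E.env + 15]
13. n8.idx = 21  [E.env + 23]
14. n8.ok = -2  [E.env]
15. n3.mk = 13  [E₁.ok * 2 + 17]
16. n3.idx = -9  [E₁.ok - 7]
17. n3.ok = 24  [24]
18. n10.tag = -1  [E.idx + D.depth + 13]
19. n11.depth = -8  [S.tag - 7]
20. n12.live = "zq"  [terminal]
21. n13.ok = false  [terminal]
22. n11.mk = 14  [len(d.live) + 12]
23. n14.live = false  [terminal]
24. n15.live = "xq"  [terminal]
25. n10.val = 12  [(if a.live then S.tag else D.mk) - 2]
26. n10.live = "xqr"  [g.live ++ "r"]
27. n10.wid = 26  [D.mk + 12]
28. n16.ok = true  [terminal]
29. n2.mk = -4  [E.mk - 17]
30. n0.val = -9  [D.mk + S.tag - 32]
31. n0.live = "qww"  ["q" ++ d.live]
32. n0.wid = 19  [len(d.live) + 17]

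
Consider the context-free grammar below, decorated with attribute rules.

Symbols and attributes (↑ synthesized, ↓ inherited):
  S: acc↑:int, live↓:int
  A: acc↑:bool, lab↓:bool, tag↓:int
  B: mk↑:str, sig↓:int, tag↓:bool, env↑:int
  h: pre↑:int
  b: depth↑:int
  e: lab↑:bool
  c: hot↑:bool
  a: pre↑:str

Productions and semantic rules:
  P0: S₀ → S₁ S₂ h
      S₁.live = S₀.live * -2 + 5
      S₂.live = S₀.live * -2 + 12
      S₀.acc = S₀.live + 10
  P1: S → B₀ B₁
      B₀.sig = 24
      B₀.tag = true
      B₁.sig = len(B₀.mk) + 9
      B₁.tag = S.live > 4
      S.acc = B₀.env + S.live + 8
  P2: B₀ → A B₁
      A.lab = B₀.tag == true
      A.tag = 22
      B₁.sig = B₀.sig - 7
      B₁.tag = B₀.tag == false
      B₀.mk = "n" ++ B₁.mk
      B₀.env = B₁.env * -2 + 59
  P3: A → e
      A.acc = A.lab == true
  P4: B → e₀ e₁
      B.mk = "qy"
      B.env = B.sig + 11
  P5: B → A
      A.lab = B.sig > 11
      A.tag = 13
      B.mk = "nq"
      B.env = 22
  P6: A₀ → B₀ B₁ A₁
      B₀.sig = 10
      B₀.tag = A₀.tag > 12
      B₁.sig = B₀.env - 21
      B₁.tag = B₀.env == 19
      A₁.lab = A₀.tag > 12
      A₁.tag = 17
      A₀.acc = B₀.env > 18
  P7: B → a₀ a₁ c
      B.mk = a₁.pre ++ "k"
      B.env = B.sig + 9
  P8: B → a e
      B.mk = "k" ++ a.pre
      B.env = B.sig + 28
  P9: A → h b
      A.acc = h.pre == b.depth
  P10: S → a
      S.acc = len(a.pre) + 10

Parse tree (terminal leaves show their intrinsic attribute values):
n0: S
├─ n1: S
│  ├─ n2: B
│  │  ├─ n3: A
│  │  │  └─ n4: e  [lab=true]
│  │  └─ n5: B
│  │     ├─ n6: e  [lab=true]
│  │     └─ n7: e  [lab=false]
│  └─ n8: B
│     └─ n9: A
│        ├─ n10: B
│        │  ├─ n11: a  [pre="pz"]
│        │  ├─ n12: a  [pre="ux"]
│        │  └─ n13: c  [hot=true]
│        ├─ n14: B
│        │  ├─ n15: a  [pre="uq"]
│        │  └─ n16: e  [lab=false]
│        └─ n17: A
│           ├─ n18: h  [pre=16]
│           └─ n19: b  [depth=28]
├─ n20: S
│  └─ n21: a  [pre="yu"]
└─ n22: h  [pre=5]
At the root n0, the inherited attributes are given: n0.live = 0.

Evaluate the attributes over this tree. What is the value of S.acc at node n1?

16

1. n0.live = 0  [given at root]
2. n1.live = 5  [S₀.live * -2 + 5]
3. n2.sig = 24  [24]
4. n2.tag = true  [true]
5. n3.lab = true  [B₀.tag == true]
6. n3.tag = 22  [22]
7. n4.lab = true  [terminal]
8. n3.acc = true  [A.lab == true]
9. n5.sig = 17  [B₀.sig - 7]
10. n5.tag = false  [B₀.tag == false]
11. n6.lab = true  [terminal]
12. n7.lab = false  [terminal]
13. n5.mk = "qy"  ["qy"]
14. n5.env = 28  [B.sig + 11]
15. n2.mk = "nqy"  ["n" ++ B₁.mk]
16. n2.env = 3  [B₁.env * -2 + 59]
17. n8.sig = 12  [len(B₀.mk) + 9]
18. n8.tag = true  [S.live > 4]
19. n9.lab = true  [B.sig > 11]
20. n9.tag = 13  [13]
21. n10.sig = 10  [10]
22. n10.tag = true  [A₀.tag > 12]
23. n11.pre = "pz"  [terminal]
24. n12.pre = "ux"  [terminal]
25. n13.hot = true  [terminal]
26. n10.mk = "uxk"  [a₁.pre ++ "k"]
27. n10.env = 19  [B.sig + 9]
28. n14.sig = -2  [B₀.env - 21]
29. n14.tag = true  [B₀.env == 19]
30. n15.pre = "uq"  [terminal]
31. n16.lab = false  [terminal]
32. n14.mk = "kuq"  ["k" ++ a.pre]
33. n14.env = 26  [B.sig + 28]
34. n17.lab = true  [A₀.tag > 12]
35. n17.tag = 17  [17]
36. n18.pre = 16  [terminal]
37. n19.depth = 28  [terminal]
38. n17.acc = false  [h.pre == b.depth]
39. n9.acc = true  [B₀.env > 18]
40. n8.mk = "nq"  ["nq"]
41. n8.env = 22  [22]
42. n1.acc = 16  [B₀.env + S.live + 8]
43. n20.live = 12  [S₀.live * -2 + 12]
44. n21.pre = "yu"  [terminal]
45. n20.acc = 12  [len(a.pre) + 10]
46. n22.pre = 5  [terminal]
47. n0.acc = 10  [S₀.live + 10]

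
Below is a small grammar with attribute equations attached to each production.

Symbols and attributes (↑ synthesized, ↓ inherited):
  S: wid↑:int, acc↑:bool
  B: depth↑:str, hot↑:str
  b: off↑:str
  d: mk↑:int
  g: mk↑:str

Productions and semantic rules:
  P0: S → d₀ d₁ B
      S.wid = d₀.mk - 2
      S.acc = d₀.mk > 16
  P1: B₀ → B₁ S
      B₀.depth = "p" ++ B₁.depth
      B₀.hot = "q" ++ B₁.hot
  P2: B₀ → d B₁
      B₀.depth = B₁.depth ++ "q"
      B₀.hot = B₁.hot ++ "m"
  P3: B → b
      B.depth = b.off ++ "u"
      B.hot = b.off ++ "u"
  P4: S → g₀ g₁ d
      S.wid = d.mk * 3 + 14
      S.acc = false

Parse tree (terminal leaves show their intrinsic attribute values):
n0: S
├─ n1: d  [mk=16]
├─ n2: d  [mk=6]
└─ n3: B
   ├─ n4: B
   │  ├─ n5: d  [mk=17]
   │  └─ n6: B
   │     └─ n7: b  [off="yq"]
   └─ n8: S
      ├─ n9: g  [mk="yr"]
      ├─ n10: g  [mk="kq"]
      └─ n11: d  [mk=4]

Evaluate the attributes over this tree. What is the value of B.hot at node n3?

1. n1.mk = 16  [terminal]
2. n2.mk = 6  [terminal]
3. n5.mk = 17  [terminal]
4. n7.off = "yq"  [terminal]
5. n6.depth = "yqu"  [b.off ++ "u"]
6. n6.hot = "yqu"  [b.off ++ "u"]
7. n4.depth = "yquq"  [B₁.depth ++ "q"]
8. n4.hot = "yqum"  [B₁.hot ++ "m"]
9. n9.mk = "yr"  [terminal]
10. n10.mk = "kq"  [terminal]
11. n11.mk = 4  [terminal]
12. n8.wid = 26  [d.mk * 3 + 14]
13. n8.acc = false  [false]
14. n3.depth = "pyquq"  ["p" ++ B₁.depth]
15. n3.hot = "qyqum"  ["q" ++ B₁.hot]
16. n0.wid = 14  [d₀.mk - 2]
17. n0.acc = false  [d₀.mk > 16]

"qyqum"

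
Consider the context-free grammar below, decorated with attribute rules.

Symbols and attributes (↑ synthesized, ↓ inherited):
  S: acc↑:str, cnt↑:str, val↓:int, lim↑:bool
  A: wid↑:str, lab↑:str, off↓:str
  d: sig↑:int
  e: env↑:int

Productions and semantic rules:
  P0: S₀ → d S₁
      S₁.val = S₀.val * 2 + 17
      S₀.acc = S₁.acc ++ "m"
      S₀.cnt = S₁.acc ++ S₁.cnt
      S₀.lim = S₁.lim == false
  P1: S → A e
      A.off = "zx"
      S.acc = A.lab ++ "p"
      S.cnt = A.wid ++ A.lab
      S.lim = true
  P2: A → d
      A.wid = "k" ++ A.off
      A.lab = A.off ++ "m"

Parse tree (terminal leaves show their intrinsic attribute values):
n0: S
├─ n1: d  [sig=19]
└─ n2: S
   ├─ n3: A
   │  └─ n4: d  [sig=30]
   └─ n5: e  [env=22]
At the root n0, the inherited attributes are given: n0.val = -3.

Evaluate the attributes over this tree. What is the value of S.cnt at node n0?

"zxmpkzxzxm"

1. n0.val = -3  [given at root]
2. n1.sig = 19  [terminal]
3. n2.val = 11  [S₀.val * 2 + 17]
4. n3.off = "zx"  ["zx"]
5. n4.sig = 30  [terminal]
6. n3.wid = "kzx"  ["k" ++ A.off]
7. n3.lab = "zxm"  [A.off ++ "m"]
8. n5.env = 22  [terminal]
9. n2.acc = "zxmp"  [A.lab ++ "p"]
10. n2.cnt = "kzxzxm"  [A.wid ++ A.lab]
11. n2.lim = true  [true]
12. n0.acc = "zxmpm"  [S₁.acc ++ "m"]
13. n0.cnt = "zxmpkzxzxm"  [S₁.acc ++ S₁.cnt]
14. n0.lim = false  [S₁.lim == false]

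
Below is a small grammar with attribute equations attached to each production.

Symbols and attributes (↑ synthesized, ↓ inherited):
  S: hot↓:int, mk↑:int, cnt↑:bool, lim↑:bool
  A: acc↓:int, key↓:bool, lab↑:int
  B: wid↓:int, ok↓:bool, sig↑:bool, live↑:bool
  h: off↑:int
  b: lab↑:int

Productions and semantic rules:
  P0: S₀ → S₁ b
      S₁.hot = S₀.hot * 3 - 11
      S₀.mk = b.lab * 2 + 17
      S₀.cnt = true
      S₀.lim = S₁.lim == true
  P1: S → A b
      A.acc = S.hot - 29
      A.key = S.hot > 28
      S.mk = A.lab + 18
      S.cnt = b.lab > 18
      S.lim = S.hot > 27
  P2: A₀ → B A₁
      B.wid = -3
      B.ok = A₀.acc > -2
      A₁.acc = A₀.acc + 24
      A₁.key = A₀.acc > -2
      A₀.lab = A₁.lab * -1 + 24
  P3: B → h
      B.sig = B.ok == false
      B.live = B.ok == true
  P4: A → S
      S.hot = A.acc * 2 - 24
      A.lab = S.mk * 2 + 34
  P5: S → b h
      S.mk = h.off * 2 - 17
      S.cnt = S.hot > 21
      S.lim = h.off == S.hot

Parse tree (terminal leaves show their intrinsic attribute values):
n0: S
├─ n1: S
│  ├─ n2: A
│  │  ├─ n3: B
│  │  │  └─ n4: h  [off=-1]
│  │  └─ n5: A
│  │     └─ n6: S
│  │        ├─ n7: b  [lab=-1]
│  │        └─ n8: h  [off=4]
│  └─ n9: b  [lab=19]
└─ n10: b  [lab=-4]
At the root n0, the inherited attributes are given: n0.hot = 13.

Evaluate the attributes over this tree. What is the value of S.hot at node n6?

1. n0.hot = 13  [given at root]
2. n1.hot = 28  [S₀.hot * 3 - 11]
3. n2.acc = -1  [S.hot - 29]
4. n2.key = false  [S.hot > 28]
5. n3.wid = -3  [-3]
6. n3.ok = true  [A₀.acc > -2]
7. n4.off = -1  [terminal]
8. n3.sig = false  [B.ok == false]
9. n3.live = true  [B.ok == true]
10. n5.acc = 23  [A₀.acc + 24]
11. n5.key = true  [A₀.acc > -2]
12. n6.hot = 22  [A.acc * 2 - 24]
13. n7.lab = -1  [terminal]
14. n8.off = 4  [terminal]
15. n6.mk = -9  [h.off * 2 - 17]
16. n6.cnt = true  [S.hot > 21]
17. n6.lim = false  [h.off == S.hot]
18. n5.lab = 16  [S.mk * 2 + 34]
19. n2.lab = 8  [A₁.lab * -1 + 24]
20. n9.lab = 19  [terminal]
21. n1.mk = 26  [A.lab + 18]
22. n1.cnt = true  [b.lab > 18]
23. n1.lim = true  [S.hot > 27]
24. n10.lab = -4  [terminal]
25. n0.mk = 9  [b.lab * 2 + 17]
26. n0.cnt = true  [true]
27. n0.lim = true  [S₁.lim == true]

22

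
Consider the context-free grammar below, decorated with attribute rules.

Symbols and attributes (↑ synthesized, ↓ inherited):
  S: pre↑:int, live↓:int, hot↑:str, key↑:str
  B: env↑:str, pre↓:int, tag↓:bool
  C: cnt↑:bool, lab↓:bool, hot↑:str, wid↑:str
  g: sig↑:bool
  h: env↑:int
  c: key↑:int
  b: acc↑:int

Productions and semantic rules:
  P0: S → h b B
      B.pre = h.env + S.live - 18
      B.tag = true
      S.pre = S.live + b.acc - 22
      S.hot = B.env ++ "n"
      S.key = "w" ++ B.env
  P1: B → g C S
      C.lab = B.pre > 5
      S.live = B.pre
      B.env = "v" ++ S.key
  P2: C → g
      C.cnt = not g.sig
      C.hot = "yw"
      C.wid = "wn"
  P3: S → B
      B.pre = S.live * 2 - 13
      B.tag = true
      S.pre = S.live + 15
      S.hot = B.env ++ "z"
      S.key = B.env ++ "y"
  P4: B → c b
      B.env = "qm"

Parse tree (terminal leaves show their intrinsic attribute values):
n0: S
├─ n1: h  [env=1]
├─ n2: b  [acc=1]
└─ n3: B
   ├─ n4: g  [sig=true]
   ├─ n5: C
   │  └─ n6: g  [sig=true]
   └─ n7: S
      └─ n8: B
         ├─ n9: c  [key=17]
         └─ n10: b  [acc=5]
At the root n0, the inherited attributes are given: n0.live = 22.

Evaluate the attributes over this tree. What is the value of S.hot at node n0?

"vqmyn"

1. n0.live = 22  [given at root]
2. n1.env = 1  [terminal]
3. n2.acc = 1  [terminal]
4. n3.pre = 5  [h.env + S.live - 18]
5. n3.tag = true  [true]
6. n4.sig = true  [terminal]
7. n5.lab = false  [B.pre > 5]
8. n6.sig = true  [terminal]
9. n5.cnt = false  [not g.sig]
10. n5.hot = "yw"  ["yw"]
11. n5.wid = "wn"  ["wn"]
12. n7.live = 5  [B.pre]
13. n8.pre = -3  [S.live * 2 - 13]
14. n8.tag = true  [true]
15. n9.key = 17  [terminal]
16. n10.acc = 5  [terminal]
17. n8.env = "qm"  ["qm"]
18. n7.pre = 20  [S.live + 15]
19. n7.hot = "qmz"  [B.env ++ "z"]
20. n7.key = "qmy"  [B.env ++ "y"]
21. n3.env = "vqmy"  ["v" ++ S.key]
22. n0.pre = 1  [S.live + b.acc - 22]
23. n0.hot = "vqmyn"  [B.env ++ "n"]
24. n0.key = "wvqmy"  ["w" ++ B.env]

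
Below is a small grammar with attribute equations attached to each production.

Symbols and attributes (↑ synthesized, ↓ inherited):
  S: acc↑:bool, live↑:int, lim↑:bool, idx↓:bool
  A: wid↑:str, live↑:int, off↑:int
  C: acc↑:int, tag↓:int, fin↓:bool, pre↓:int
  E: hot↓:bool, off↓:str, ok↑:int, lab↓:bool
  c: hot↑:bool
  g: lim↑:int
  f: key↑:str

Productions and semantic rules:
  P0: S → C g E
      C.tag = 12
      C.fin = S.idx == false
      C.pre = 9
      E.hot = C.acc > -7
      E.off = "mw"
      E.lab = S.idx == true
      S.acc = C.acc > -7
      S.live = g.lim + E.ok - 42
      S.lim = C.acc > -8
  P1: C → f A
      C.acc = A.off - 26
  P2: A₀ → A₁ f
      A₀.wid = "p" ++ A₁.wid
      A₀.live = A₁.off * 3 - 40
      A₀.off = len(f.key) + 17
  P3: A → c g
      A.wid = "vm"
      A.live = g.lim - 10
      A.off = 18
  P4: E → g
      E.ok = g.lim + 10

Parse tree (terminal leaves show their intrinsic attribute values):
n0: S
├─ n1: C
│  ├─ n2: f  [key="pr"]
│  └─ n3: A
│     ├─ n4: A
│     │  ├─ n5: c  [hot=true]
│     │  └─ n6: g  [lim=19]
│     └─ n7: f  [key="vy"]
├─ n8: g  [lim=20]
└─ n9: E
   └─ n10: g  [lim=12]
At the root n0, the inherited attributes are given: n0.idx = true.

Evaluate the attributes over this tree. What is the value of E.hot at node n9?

1. n0.idx = true  [given at root]
2. n1.tag = 12  [12]
3. n1.fin = false  [S.idx == false]
4. n1.pre = 9  [9]
5. n2.key = "pr"  [terminal]
6. n5.hot = true  [terminal]
7. n6.lim = 19  [terminal]
8. n4.wid = "vm"  ["vm"]
9. n4.live = 9  [g.lim - 10]
10. n4.off = 18  [18]
11. n7.key = "vy"  [terminal]
12. n3.wid = "pvm"  ["p" ++ A₁.wid]
13. n3.live = 14  [A₁.off * 3 - 40]
14. n3.off = 19  [len(f.key) + 17]
15. n1.acc = -7  [A.off - 26]
16. n8.lim = 20  [terminal]
17. n9.hot = false  [C.acc > -7]
18. n9.off = "mw"  ["mw"]
19. n9.lab = true  [S.idx == true]
20. n10.lim = 12  [terminal]
21. n9.ok = 22  [g.lim + 10]
22. n0.acc = false  [C.acc > -7]
23. n0.live = 0  [g.lim + E.ok - 42]
24. n0.lim = true  [C.acc > -8]

false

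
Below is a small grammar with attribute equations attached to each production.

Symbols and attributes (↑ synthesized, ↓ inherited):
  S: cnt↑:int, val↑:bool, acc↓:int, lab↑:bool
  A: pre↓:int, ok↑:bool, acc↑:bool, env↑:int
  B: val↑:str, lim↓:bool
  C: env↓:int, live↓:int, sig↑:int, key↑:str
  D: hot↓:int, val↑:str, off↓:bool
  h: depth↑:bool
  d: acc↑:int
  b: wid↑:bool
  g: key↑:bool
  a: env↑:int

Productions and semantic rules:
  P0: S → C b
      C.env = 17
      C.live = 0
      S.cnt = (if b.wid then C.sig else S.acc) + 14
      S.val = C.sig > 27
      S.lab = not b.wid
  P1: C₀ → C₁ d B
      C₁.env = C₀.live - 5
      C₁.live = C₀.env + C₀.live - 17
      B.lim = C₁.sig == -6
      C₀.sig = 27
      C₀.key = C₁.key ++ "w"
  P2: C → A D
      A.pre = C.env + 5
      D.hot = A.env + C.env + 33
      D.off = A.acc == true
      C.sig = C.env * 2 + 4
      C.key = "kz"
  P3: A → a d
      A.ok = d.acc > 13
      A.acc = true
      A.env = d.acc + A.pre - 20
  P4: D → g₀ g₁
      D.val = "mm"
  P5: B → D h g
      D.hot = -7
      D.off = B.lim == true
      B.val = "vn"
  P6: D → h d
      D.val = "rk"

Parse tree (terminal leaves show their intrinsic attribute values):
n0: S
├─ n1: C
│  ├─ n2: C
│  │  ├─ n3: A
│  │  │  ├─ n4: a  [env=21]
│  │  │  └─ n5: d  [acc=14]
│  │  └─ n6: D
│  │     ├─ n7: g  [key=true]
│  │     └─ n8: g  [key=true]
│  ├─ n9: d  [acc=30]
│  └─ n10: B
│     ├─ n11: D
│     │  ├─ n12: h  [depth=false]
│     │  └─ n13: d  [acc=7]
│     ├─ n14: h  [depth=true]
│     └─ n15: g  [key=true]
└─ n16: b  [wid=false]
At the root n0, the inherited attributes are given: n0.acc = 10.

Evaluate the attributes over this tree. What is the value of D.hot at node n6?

1. n0.acc = 10  [given at root]
2. n1.env = 17  [17]
3. n1.live = 0  [0]
4. n2.env = -5  [C₀.live - 5]
5. n2.live = 0  [C₀.env + C₀.live - 17]
6. n3.pre = 0  [C.env + 5]
7. n4.env = 21  [terminal]
8. n5.acc = 14  [terminal]
9. n3.ok = true  [d.acc > 13]
10. n3.acc = true  [true]
11. n3.env = -6  [d.acc + A.pre - 20]
12. n6.hot = 22  [A.env + C.env + 33]
13. n6.off = true  [A.acc == true]
14. n7.key = true  [terminal]
15. n8.key = true  [terminal]
16. n6.val = "mm"  ["mm"]
17. n2.sig = -6  [C.env * 2 + 4]
18. n2.key = "kz"  ["kz"]
19. n9.acc = 30  [terminal]
20. n10.lim = true  [C₁.sig == -6]
21. n11.hot = -7  [-7]
22. n11.off = true  [B.lim == true]
23. n12.depth = false  [terminal]
24. n13.acc = 7  [terminal]
25. n11.val = "rk"  ["rk"]
26. n14.depth = true  [terminal]
27. n15.key = true  [terminal]
28. n10.val = "vn"  ["vn"]
29. n1.sig = 27  [27]
30. n1.key = "kzw"  [C₁.key ++ "w"]
31. n16.wid = false  [terminal]
32. n0.cnt = 24  [(if b.wid then C.sig else S.acc) + 14]
33. n0.val = false  [C.sig > 27]
34. n0.lab = true  [not b.wid]

22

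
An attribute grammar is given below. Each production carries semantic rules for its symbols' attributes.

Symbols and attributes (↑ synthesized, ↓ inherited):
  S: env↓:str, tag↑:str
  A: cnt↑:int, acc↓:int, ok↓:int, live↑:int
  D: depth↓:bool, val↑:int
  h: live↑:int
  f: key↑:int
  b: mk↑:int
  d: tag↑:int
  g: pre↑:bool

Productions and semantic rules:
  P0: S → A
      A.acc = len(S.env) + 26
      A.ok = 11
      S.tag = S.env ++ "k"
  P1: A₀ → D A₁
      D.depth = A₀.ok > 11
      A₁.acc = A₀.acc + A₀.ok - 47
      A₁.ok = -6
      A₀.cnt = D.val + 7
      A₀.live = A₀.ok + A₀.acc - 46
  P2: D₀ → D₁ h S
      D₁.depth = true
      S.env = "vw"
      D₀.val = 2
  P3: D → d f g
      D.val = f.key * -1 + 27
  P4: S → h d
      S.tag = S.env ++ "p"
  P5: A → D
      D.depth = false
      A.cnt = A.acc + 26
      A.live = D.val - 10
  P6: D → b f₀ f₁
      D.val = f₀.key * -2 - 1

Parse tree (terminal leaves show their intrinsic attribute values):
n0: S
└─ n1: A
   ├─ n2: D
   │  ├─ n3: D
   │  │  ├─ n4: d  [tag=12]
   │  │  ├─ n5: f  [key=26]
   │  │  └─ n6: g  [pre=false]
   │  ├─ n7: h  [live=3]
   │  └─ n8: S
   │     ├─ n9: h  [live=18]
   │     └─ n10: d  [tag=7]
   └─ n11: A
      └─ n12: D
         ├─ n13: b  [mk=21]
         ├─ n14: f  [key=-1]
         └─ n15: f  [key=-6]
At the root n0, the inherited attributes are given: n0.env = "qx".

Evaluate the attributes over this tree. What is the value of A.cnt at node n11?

1. n0.env = "qx"  [given at root]
2. n1.acc = 28  [len(S.env) + 26]
3. n1.ok = 11  [11]
4. n2.depth = false  [A₀.ok > 11]
5. n3.depth = true  [true]
6. n4.tag = 12  [terminal]
7. n5.key = 26  [terminal]
8. n6.pre = false  [terminal]
9. n3.val = 1  [f.key * -1 + 27]
10. n7.live = 3  [terminal]
11. n8.env = "vw"  ["vw"]
12. n9.live = 18  [terminal]
13. n10.tag = 7  [terminal]
14. n8.tag = "vwp"  [S.env ++ "p"]
15. n2.val = 2  [2]
16. n11.acc = -8  [A₀.acc + A₀.ok - 47]
17. n11.ok = -6  [-6]
18. n12.depth = false  [false]
19. n13.mk = 21  [terminal]
20. n14.key = -1  [terminal]
21. n15.key = -6  [terminal]
22. n12.val = 1  [f₀.key * -2 - 1]
23. n11.cnt = 18  [A.acc + 26]
24. n11.live = -9  [D.val - 10]
25. n1.cnt = 9  [D.val + 7]
26. n1.live = -7  [A₀.ok + A₀.acc - 46]
27. n0.tag = "qxk"  [S.env ++ "k"]

18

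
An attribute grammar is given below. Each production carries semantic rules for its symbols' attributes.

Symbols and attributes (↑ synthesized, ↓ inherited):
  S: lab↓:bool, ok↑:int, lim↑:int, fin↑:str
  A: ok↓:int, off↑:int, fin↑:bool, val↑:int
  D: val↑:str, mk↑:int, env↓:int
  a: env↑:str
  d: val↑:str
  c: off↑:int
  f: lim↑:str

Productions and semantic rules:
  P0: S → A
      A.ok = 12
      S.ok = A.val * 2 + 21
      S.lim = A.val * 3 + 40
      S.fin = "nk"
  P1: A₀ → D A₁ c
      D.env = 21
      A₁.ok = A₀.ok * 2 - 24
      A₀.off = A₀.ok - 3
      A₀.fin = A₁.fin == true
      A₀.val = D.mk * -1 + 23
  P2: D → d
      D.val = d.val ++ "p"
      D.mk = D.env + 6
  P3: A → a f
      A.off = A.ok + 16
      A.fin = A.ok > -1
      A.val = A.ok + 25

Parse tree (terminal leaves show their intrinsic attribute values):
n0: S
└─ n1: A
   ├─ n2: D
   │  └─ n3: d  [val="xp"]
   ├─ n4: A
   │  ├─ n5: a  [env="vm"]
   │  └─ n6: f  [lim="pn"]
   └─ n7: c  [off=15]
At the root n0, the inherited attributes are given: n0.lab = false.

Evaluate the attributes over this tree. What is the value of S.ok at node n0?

1. n0.lab = false  [given at root]
2. n1.ok = 12  [12]
3. n2.env = 21  [21]
4. n3.val = "xp"  [terminal]
5. n2.val = "xpp"  [d.val ++ "p"]
6. n2.mk = 27  [D.env + 6]
7. n4.ok = 0  [A₀.ok * 2 - 24]
8. n5.env = "vm"  [terminal]
9. n6.lim = "pn"  [terminal]
10. n4.off = 16  [A.ok + 16]
11. n4.fin = true  [A.ok > -1]
12. n4.val = 25  [A.ok + 25]
13. n7.off = 15  [terminal]
14. n1.off = 9  [A₀.ok - 3]
15. n1.fin = true  [A₁.fin == true]
16. n1.val = -4  [D.mk * -1 + 23]
17. n0.ok = 13  [A.val * 2 + 21]
18. n0.lim = 28  [A.val * 3 + 40]
19. n0.fin = "nk"  ["nk"]

13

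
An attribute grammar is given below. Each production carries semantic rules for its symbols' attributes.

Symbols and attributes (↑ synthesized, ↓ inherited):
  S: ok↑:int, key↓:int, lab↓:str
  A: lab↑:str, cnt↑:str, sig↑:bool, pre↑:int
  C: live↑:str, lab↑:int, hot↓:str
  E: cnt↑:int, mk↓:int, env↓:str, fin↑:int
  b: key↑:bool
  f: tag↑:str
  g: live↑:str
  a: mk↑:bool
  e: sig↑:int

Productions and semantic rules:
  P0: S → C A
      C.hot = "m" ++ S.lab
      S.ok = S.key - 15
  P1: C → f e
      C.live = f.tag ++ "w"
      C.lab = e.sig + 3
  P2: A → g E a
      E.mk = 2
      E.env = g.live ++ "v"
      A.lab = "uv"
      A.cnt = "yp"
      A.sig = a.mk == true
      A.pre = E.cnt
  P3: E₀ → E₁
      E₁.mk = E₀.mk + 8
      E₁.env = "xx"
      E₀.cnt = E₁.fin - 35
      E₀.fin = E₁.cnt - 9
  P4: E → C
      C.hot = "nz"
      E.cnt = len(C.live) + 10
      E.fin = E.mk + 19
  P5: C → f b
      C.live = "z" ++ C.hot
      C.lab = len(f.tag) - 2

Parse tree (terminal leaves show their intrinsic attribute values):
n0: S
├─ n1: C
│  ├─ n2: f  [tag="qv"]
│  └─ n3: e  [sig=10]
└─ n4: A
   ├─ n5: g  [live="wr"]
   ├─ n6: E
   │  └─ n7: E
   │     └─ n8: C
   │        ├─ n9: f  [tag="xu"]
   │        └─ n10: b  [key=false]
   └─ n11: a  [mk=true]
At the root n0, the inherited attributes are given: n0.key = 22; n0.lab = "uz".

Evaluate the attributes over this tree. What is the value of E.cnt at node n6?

1. n0.key = 22  [given at root]
2. n0.lab = "uz"  [given at root]
3. n1.hot = "muz"  ["m" ++ S.lab]
4. n2.tag = "qv"  [terminal]
5. n3.sig = 10  [terminal]
6. n1.live = "qvw"  [f.tag ++ "w"]
7. n1.lab = 13  [e.sig + 3]
8. n5.live = "wr"  [terminal]
9. n6.mk = 2  [2]
10. n6.env = "wrv"  [g.live ++ "v"]
11. n7.mk = 10  [E₀.mk + 8]
12. n7.env = "xx"  ["xx"]
13. n8.hot = "nz"  ["nz"]
14. n9.tag = "xu"  [terminal]
15. n10.key = false  [terminal]
16. n8.live = "znz"  ["z" ++ C.hot]
17. n8.lab = 0  [len(f.tag) - 2]
18. n7.cnt = 13  [len(C.live) + 10]
19. n7.fin = 29  [E.mk + 19]
20. n6.cnt = -6  [E₁.fin - 35]
21. n6.fin = 4  [E₁.cnt - 9]
22. n11.mk = true  [terminal]
23. n4.lab = "uv"  ["uv"]
24. n4.cnt = "yp"  ["yp"]
25. n4.sig = true  [a.mk == true]
26. n4.pre = -6  [E.cnt]
27. n0.ok = 7  [S.key - 15]

-6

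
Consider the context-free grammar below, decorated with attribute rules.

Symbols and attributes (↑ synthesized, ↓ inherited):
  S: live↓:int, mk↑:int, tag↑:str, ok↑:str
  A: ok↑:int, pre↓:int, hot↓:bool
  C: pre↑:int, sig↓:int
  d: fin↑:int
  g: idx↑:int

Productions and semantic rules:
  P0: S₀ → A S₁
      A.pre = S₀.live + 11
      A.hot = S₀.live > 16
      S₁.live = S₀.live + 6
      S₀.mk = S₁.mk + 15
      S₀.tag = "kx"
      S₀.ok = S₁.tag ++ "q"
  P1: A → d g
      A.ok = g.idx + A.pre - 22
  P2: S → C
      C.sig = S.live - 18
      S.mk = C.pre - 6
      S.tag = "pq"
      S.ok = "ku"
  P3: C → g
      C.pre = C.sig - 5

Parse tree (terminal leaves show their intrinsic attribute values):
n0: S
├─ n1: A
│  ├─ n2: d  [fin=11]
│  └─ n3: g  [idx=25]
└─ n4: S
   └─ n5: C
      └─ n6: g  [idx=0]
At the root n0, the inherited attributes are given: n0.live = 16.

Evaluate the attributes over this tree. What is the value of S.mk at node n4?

-7

1. n0.live = 16  [given at root]
2. n1.pre = 27  [S₀.live + 11]
3. n1.hot = false  [S₀.live > 16]
4. n2.fin = 11  [terminal]
5. n3.idx = 25  [terminal]
6. n1.ok = 30  [g.idx + A.pre - 22]
7. n4.live = 22  [S₀.live + 6]
8. n5.sig = 4  [S.live - 18]
9. n6.idx = 0  [terminal]
10. n5.pre = -1  [C.sig - 5]
11. n4.mk = -7  [C.pre - 6]
12. n4.tag = "pq"  ["pq"]
13. n4.ok = "ku"  ["ku"]
14. n0.mk = 8  [S₁.mk + 15]
15. n0.tag = "kx"  ["kx"]
16. n0.ok = "pqq"  [S₁.tag ++ "q"]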